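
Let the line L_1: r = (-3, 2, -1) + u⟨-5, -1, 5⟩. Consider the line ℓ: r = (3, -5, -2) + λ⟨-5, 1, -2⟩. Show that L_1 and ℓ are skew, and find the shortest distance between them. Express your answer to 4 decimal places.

Common perpendicular direction n = (-5, -1, 5) × (-5, 1, -2) = (-3, -35, -10).
With w = (3, -5, -2) − (-3, 2, -1) = (6, -7, -1), w · n = 237.
Since n ≠ 0 the lines are not parallel, and w · n = 237 ≠ 0 so they do not intersect; hence they are skew.
Distance = |w · n| / |n| = |237| / √1334 ≈ 6.4889.

6.4889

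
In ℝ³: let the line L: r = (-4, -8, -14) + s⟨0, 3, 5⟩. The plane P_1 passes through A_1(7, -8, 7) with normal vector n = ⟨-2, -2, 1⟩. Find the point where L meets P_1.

(-4, -5, -9)

P_1: n·r = n·A_1 gives -2x - 2y + z = 9.
Substitute r = (-4, -8, -14) + t(0, 3, 5) into the plane: 10 + (-1)t = 9, so t = 1.
Intersection: (-4, -8, -14) + 1·(0, 3, 5) = (-4, -5, -9).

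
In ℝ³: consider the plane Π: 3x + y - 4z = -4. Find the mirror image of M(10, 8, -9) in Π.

λ = (n·M − d)/|n|² = (74 − (-4))/26 = 3.
Reflection = M − 2λn = (10, 8, -9) − 6·(3, 1, -4) = (-8, 2, 15).

(-8, 2, 15)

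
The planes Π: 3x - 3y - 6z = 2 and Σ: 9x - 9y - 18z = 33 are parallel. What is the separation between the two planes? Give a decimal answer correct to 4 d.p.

1.2247

Rescale Σ by 1/3: 3x - 3y - 6z = 11. Then distance = |2 − 11| / √54 ≈ 1.2247.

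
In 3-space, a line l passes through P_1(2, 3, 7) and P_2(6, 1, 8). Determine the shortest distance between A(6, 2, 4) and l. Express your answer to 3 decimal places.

A direction vector for l is P_2 − P_1 = (4, -2, 1).
Taking (2, 3, 7) on l with direction v = (4, -2, 1): w = A − (2, 3, 7) = (4, -1, -3), and w × v = (-7, -16, -4).
Distance = |w × v| / |v| = √321 / √21 ≈ 3.910.

3.910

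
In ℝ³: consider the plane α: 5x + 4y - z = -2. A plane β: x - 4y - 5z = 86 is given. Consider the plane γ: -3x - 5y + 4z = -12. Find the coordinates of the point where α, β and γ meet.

Solving the 3×3 linear system 5x + 4y - z = -2, x - 4y - 5z = 86, -3x - 5y + 4z = -12 (e.g. by elimination or Cramer's rule, determinant = -144) gives (4, -8, -10).

(4, -8, -10)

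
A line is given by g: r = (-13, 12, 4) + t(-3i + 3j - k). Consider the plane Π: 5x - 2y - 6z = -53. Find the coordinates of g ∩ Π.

Substitute r = (-13, 12, 4) + t(-3, 3, -1) into the plane: -113 + (-15)t = -53, so t = -4.
Intersection: (-13, 12, 4) + (-4)·(-3, 3, -1) = (-1, 0, 8).

(-1, 0, 8)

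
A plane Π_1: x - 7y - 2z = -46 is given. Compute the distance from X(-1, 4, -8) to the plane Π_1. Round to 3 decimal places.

4.491

n·X − d = (1)·(-1) + (-7)·(4) + (-2)·(-8) − (-46) = 33; |n| = √54.
Distance = |33| / √54 = 33/√54 ≈ 4.491.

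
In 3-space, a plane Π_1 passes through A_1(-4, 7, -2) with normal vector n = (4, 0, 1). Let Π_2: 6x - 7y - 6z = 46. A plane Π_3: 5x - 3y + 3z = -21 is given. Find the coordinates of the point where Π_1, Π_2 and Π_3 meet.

(-3, -4, -6)

Π_1: n·r = n·A_1 gives 4x + z = -18.
Solving the 3×3 linear system 4x + z = -18, 6x - 7y - 6z = 46, 5x - 3y + 3z = -21 (e.g. by elimination or Cramer's rule, determinant = -139) gives (-3, -4, -6).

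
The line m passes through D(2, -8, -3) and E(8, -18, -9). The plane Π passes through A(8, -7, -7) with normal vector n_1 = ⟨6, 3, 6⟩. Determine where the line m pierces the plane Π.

A direction vector for m is E − D = (6, -10, -6).
Π: n_1·r = n_1·A gives 6x + 3y + 6z = -15.
Substitute r = (2, -8, -3) + t(6, -10, -6) into the plane: -30 + (-30)t = -15, so t = -1/2.
Intersection: (2, -8, -3) + (-1/2)·(6, -10, -6) = (-1, -3, 0).

(-1, -3, 0)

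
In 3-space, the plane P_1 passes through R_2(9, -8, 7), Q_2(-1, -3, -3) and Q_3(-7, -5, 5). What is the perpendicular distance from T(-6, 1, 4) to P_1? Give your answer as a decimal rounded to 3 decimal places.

5.400

R_2Q_2 = (-10, 5, -10), R_2Q_3 = (-16, 3, -2); a normal to P_1 is R_2Q_2 × R_2Q_3 = (20, 140, 50).
Using R_2: P_1 has equation 20x + 140y + 50z = -590.
n·T − d = (20)·(-6) + (140)·(1) + (50)·(4) − (-590) = 810; |n| = √22500.
Distance = |810| / √22500 = 810/√22500 ≈ 5.400.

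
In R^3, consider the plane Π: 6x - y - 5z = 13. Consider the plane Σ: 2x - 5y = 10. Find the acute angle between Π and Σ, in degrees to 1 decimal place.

cos θ = |n₁·n₂| / (|n₁||n₂|) = |17| / (√62 · √29).
θ = arccos(0.40092) ≈ 66.4°.

66.4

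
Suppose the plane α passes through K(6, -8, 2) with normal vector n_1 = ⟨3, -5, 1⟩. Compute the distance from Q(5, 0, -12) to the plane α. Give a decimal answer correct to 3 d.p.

9.635

α: n_1·r = n_1·K gives 3x - 5y + z = 60.
n·Q − d = (3)·(5) + (-5)·(0) + (1)·(-12) − 60 = -57; |n| = √35.
Distance = |-57| / √35 = 57/√35 ≈ 9.635.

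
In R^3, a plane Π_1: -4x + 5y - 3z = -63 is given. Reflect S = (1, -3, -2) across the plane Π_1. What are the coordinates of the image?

λ = (n·S − d)/|n|² = (-13 − (-63))/50 = 1.
Reflection = S − 2λn = (1, -3, -2) − 2·(-4, 5, -3) = (9, -13, 4).

(9, -13, 4)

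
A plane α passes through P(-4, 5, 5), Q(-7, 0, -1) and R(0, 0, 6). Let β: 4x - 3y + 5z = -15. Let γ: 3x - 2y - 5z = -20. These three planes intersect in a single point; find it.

(-5, 0, 1)

PQ = (-3, -5, -6), PR = (4, -5, 1); a normal to α is PQ × PR = (-35, -21, 35).
Using P: α has equation -35x - 21y + 35z = 210.
Solving the 3×3 linear system -35x - 21y + 35z = 210, 4x - 3y + 5z = -15, 3x - 2y - 5z = -20 (e.g. by elimination or Cramer's rule, determinant = -1575) gives (-5, 0, 1).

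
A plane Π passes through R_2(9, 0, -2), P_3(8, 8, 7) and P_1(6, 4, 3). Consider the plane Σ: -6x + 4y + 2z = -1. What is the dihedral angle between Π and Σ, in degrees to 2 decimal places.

71.29

R_2P_3 = (-1, 8, 9), R_2P_1 = (-3, 4, 5); a normal to Π is R_2P_3 × R_2P_1 = (4, -22, 20).
Using R_2: Π has equation 4x - 22y + 20z = -4.
cos θ = |n₁·n₂| / (|n₁||n₂|) = |-72| / (√900 · √56).
θ = arccos(0.32071) ≈ 71.29°.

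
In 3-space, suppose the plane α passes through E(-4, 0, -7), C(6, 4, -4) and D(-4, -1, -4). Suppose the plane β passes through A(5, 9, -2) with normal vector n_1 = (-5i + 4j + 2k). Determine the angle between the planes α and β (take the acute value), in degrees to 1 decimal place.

23.7

EC = (10, 4, 3), ED = (0, -1, 3); a normal to α is EC × ED = (15, -30, -10).
Using E: α has equation 15x - 30y - 10z = 10.
β: n_1·r = n_1·A gives -5x + 4y + 2z = 7.
cos θ = |n₁·n₂| / (|n₁||n₂|) = |-215| / (√1225 · √45).
θ = arccos(0.91572) ≈ 23.7°.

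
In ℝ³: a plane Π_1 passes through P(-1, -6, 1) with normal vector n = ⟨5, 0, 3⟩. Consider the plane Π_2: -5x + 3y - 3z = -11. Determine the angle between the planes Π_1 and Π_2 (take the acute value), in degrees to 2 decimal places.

Π_1: n·r = n·P gives 5x + 3z = -2.
cos θ = |n₁·n₂| / (|n₁||n₂|) = |-34| / (√34 · √43).
θ = arccos(0.88921) ≈ 27.23°.

27.23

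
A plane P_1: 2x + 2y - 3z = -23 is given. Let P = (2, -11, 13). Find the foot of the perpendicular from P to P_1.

(6, -7, 7)

Foot = P − λn with λ = (n·P − d)/|n|² = (-57 − (-23))/17 = -2.
Foot = (2, -11, 13) − (-2)·(2, 2, -3) = (6, -7, 7).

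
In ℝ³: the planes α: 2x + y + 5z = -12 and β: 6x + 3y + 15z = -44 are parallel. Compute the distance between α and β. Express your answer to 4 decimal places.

0.4869

Rescale β by 1/3: 2x + y + 5z = -44/3. Then distance = |-12 − (-44/3)| / √30 ≈ 0.4869.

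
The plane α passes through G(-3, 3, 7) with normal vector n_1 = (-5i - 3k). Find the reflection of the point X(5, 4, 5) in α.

(-5, 4, -1)

α: n_1·r = n_1·G gives -5x - 3z = -6.
λ = (n·X − d)/|n|² = (-40 − (-6))/34 = -1.
Reflection = X − 2λn = (5, 4, 5) − (-2)·(-5, 0, -3) = (-5, 4, -1).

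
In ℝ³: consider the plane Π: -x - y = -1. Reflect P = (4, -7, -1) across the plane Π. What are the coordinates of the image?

(8, -3, -1)

λ = (n·P − d)/|n|² = (3 − (-1))/2 = 2.
Reflection = P − 2λn = (4, -7, -1) − 4·(-1, -1, 0) = (8, -3, -1).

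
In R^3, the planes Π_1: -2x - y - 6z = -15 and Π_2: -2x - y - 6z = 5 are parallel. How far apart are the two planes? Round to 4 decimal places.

Same normal n = (-2, -1, -6) with |n| = √41; distance = |-15 − 5| / |n| = 20/√41 ≈ 3.1235.

3.1235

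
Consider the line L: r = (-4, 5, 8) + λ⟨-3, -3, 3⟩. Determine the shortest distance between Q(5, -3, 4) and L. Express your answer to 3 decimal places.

Taking (-4, 5, 8) on L with direction v = (-3, -3, 3): w = Q − (-4, 5, 8) = (9, -8, -4), and w × v = (-36, -15, -51).
Distance = |w × v| / |v| = √4122 / √27 ≈ 12.356.

12.356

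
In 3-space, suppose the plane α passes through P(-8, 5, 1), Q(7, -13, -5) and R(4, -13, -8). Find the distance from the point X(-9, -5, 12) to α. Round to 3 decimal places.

PQ = (15, -18, -6), PR = (12, -18, -9); a normal to α is PQ × PR = (54, 63, -54).
Using P: α has equation 54x + 63y - 54z = -171.
n·X − d = (54)·(-9) + (63)·(-5) + (-54)·(12) − (-171) = -1278; |n| = √9801.
Distance = |-1278| / √9801 = 1278/√9801 ≈ 12.909.

12.909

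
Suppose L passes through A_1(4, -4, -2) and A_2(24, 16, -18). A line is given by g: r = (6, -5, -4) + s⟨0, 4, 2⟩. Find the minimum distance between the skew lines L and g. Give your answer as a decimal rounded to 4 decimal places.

0.6415

A direction vector for L is A_2 − A_1 = (20, 20, -16).
Common perpendicular direction n = (20, 20, -16) × (0, 4, 2) = (104, -40, 80).
With w = (6, -5, -4) − (4, -4, -2) = (2, -1, -2), w · n = 88.
Distance = |w · n| / |n| = |88| / √18816 ≈ 0.6415.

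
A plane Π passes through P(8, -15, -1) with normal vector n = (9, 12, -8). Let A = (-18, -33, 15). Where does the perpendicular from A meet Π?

(0, -9, -1)

Π: n·r = n·P gives 9x + 12y - 8z = -100.
Foot = A − λn with λ = (n·A − d)/|n|² = (-678 − (-100))/289 = -2.
Foot = (-18, -33, 15) − (-2)·(9, 12, -8) = (0, -9, -1).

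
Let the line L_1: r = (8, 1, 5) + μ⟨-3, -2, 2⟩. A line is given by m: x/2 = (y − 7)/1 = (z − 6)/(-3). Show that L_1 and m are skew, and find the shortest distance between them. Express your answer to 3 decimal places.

9.413

m has direction (2, 1, -3) through (0, 7, 6).
Common perpendicular direction n = (-3, -2, 2) × (2, 1, -3) = (4, -5, 1).
With w = (0, 7, 6) − (8, 1, 5) = (-8, 6, 1), w · n = -61.
Since n ≠ 0 the lines are not parallel, and w · n = -61 ≠ 0 so they do not intersect; hence they are skew.
Distance = |w · n| / |n| = |-61| / √42 ≈ 9.413.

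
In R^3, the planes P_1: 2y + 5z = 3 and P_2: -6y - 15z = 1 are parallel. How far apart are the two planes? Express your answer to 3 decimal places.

0.619

Rescale P_2 by 1/(-3): 2y + 5z = -1/3. Then distance = |3 − (-1/3)| / √29 ≈ 0.619.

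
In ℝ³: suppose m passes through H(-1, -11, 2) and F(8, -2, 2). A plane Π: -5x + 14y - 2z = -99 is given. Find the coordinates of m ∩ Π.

A direction vector for m is F − H = (9, 9, 0).
Substitute r = (-1, -11, 2) + t(9, 9, 0) into the plane: -153 + 81t = -99, so t = 2/3.
Intersection: (-1, -11, 2) + (2/3)·(9, 9, 0) = (5, -5, 2).

(5, -5, 2)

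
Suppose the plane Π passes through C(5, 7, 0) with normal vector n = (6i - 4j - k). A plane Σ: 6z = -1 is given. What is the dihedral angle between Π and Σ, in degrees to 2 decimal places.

Π: n·r = n·C gives 6x - 4y - z = 2.
cos θ = |n₁·n₂| / (|n₁||n₂|) = |-6| / (√53 · √36).
θ = arccos(0.13736) ≈ 82.10°.

82.10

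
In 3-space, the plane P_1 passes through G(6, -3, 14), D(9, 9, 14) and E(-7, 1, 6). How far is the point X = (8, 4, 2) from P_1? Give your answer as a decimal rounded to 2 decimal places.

GD = (3, 12, 0), GE = (-13, 4, -8); a normal to P_1 is GD × GE = (-96, 24, 168).
Using G: P_1 has equation -96x + 24y + 168z = 1704.
n·X − d = (-96)·(8) + (24)·(4) + (168)·(2) − 1704 = -2040; |n| = √38016.
Distance = |-2040| / √38016 = 2040/√38016 ≈ 10.46.

10.46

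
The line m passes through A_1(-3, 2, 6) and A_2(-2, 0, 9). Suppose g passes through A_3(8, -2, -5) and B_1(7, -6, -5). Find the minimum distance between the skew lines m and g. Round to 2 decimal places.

15.28

A direction vector for m is A_2 − A_1 = (1, -2, 3).
A direction vector for g is B_1 − A_3 = (-1, -4, 0).
Common perpendicular direction n = (1, -2, 3) × (-1, -4, 0) = (12, -3, -6).
With w = (8, -2, -5) − (-3, 2, 6) = (11, -4, -11), w · n = 210.
Distance = |w · n| / |n| = |210| / √189 ≈ 15.28.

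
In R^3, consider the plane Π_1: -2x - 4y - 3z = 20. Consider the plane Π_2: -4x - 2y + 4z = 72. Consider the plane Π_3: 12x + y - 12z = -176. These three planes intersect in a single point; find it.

(-6, -8, 8)

Solving the 3×3 linear system -2x - 4y - 3z = 20, -4x - 2y + 4z = 72, 12x + y - 12z = -176 (e.g. by elimination or Cramer's rule, determinant = -100) gives (-6, -8, 8).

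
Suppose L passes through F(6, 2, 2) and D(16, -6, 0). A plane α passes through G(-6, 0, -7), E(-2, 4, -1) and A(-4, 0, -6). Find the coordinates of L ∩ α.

(-4, 10, 4)

A direction vector for L is D − F = (10, -8, -2).
GE = (4, 4, 6), GA = (2, 0, 1); a normal to α is GE × GA = (4, 8, -8).
Using G: α has equation 4x + 8y - 8z = 32.
Substitute r = (6, 2, 2) + t(10, -8, -2) into the plane: 24 + (-8)t = 32, so t = -1.
Intersection: (6, 2, 2) + (-1)·(10, -8, -2) = (-4, 10, 4).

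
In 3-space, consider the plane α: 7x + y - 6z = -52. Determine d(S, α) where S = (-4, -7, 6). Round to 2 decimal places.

2.05

n·S − d = (7)·(-4) + (1)·(-7) + (-6)·(6) − (-52) = -19; |n| = √86.
Distance = |-19| / √86 = 19/√86 ≈ 2.05.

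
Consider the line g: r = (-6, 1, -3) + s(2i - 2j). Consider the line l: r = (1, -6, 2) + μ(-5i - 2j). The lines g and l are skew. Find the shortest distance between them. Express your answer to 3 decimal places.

Common perpendicular direction n = (2, -2, 0) × (-5, -2, 0) = (0, 0, -14).
With w = (1, -6, 2) − (-6, 1, -3) = (7, -7, 5), w · n = -70.
Distance = |w · n| / |n| = |-70| / √196 ≈ 5.000.

5.000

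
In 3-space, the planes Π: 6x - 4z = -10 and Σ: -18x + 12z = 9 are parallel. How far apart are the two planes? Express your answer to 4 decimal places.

Rescale Σ by 1/(-3): 6x - 4z = -3. Then distance = |-10 − (-3)| / √52 ≈ 0.9707.

0.9707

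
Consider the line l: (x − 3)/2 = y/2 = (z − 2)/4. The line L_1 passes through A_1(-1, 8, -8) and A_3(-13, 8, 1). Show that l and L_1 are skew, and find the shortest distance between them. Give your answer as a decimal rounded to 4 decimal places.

l has direction (2, 2, 4) through (3, 0, 2).
A direction vector for L_1 is A_3 − A_1 = (-12, 0, 9).
Common perpendicular direction n = (2, 2, 4) × (-12, 0, 9) = (18, -66, 24).
With w = (-1, 8, -8) − (3, 0, 2) = (-4, 8, -10), w · n = -840.
Since n ≠ 0 the lines are not parallel, and w · n = -840 ≠ 0 so they do not intersect; hence they are skew.
Distance = |w · n| / |n| = |-840| / √5256 ≈ 11.5865.

11.5865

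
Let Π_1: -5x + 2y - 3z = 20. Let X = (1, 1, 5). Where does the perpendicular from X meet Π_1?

(-4, 3, 2)

Foot = X − λn with λ = (n·X − d)/|n|² = (-18 − 20)/38 = -1.
Foot = (1, 1, 5) − (-1)·(-5, 2, -3) = (-4, 3, 2).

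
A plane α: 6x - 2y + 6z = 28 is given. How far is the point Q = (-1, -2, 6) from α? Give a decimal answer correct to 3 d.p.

0.688

n·Q − d = (6)·(-1) + (-2)·(-2) + (6)·(6) − 28 = 6; |n| = √76.
Distance = |6| / √76 = 6/√76 ≈ 0.688.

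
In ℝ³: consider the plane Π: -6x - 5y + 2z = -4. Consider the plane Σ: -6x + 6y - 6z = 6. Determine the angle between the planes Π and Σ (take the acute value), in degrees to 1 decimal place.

85.9

cos θ = |n₁·n₂| / (|n₁||n₂|) = |-6| / (√65 · √108).
θ = arccos(0.07161) ≈ 85.9°.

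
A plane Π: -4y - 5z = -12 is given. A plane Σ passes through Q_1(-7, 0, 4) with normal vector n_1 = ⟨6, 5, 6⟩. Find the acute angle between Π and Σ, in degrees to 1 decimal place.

37.5

Σ: n_1·r = n_1·Q_1 gives 6x + 5y + 6z = -18.
cos θ = |n₁·n₂| / (|n₁||n₂|) = |-50| / (√41 · √97).
θ = arccos(0.79285) ≈ 37.5°.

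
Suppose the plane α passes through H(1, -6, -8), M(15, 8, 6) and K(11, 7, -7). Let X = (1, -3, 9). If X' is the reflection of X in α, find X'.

HM = (14, 14, 14), HK = (10, 13, 1); a normal to α is HM × HK = (-168, 126, 42).
Using H: α has equation -168x + 126y + 42z = -1260.
λ = (n·X − d)/|n|² = (-168 − (-1260))/45864 = 1/42.
Reflection = X − 2λn = (1, -3, 9) − (1/21)·(-168, 126, 42) = (9, -9, 7).

(9, -9, 7)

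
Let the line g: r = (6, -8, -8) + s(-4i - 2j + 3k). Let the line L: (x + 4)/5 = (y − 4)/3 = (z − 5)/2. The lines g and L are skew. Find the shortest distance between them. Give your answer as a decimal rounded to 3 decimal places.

L has direction (5, 3, 2) through (-4, 4, 5).
Common perpendicular direction n = (-4, -2, 3) × (5, 3, 2) = (-13, 23, -2).
With w = (-4, 4, 5) − (6, -8, -8) = (-10, 12, 13), w · n = 380.
Distance = |w · n| / |n| = |380| / √702 ≈ 14.342.

14.342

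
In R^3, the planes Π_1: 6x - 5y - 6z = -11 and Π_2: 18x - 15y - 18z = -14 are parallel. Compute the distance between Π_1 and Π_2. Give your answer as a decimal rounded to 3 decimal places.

0.643

Rescale Π_2 by 1/3: 6x - 5y - 6z = -14/3. Then distance = |-11 − (-14/3)| / √97 ≈ 0.643.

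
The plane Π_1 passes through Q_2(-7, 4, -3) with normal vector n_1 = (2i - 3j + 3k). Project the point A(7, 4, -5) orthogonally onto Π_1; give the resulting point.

(5, 7, -8)

Π_1: n_1·r = n_1·Q_2 gives 2x - 3y + 3z = -35.
Foot = A − λn with λ = (n·A − d)/|n|² = (-13 − (-35))/22 = 1.
Foot = (7, 4, -5) − 1·(2, -3, 3) = (5, 7, -8).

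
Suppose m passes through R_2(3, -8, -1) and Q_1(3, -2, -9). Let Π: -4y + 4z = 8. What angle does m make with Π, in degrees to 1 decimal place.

A direction vector for m is Q_1 − R_2 = (0, 6, -8).
sin θ = |n·v| / (|n||v|) = |-56| / (√32 · √100) = 0.98995.
θ ≈ 81.9°.

81.9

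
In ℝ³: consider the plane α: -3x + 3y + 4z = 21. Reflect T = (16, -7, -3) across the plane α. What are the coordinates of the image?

λ = (n·T − d)/|n|² = (-81 − 21)/34 = -3.
Reflection = T − 2λn = (16, -7, -3) − (-6)·(-3, 3, 4) = (-2, 11, 21).

(-2, 11, 21)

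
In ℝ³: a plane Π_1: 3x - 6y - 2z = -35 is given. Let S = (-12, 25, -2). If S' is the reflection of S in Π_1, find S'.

(6, -11, -14)

λ = (n·S − d)/|n|² = (-182 − (-35))/49 = -3.
Reflection = S − 2λn = (-12, 25, -2) − (-6)·(3, -6, -2) = (6, -11, -14).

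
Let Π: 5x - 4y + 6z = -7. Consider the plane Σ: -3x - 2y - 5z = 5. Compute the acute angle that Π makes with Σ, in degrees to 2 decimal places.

46.84

cos θ = |n₁·n₂| / (|n₁||n₂|) = |-37| / (√77 · √38).
θ = arccos(0.68401) ≈ 46.84°.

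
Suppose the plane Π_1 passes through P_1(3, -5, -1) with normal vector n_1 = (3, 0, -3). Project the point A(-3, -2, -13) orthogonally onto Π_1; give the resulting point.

Π_1: n_1·r = n_1·P_1 gives 3x - 3z = 12.
Foot = A − λn with λ = (n·A − d)/|n|² = (30 − 12)/18 = 1.
Foot = (-3, -2, -13) − 1·(3, 0, -3) = (-6, -2, -10).

(-6, -2, -10)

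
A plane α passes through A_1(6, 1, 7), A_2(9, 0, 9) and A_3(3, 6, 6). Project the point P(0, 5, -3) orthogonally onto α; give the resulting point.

(-3, 4, 1)

A_1A_2 = (3, -1, 2), A_1A_3 = (-3, 5, -1); a normal to α is A_1A_2 × A_1A_3 = (-9, -3, 12).
Using A_1: α has equation -9x - 3y + 12z = 27.
Foot = P − λn with λ = (n·P − d)/|n|² = (-51 − 27)/234 = -1/3.
Foot = (0, 5, -3) − (-1/3)·(-9, -3, 12) = (-3, 4, 1).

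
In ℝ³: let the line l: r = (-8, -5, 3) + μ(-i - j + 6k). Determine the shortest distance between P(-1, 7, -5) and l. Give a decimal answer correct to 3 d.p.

11.784

Taking (-8, -5, 3) on l with direction v = (-1, -1, 6): w = P − (-8, -5, 3) = (7, 12, -8), and w × v = (64, -34, 5).
Distance = |w × v| / |v| = √5277 / √38 ≈ 11.784.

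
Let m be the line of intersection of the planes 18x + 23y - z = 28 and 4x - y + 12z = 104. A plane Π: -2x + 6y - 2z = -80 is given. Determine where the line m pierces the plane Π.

Direction of m: (18, 23, -1) × (4, -1, 12) = (275, -220, -110).
A point on m: solving the two plane equations with x = 32 gives (32, -24, -4).
Substitute r = (32, -24, -4) + t(275, -220, -110) into the plane: -200 + (-1650)t = -80, so t = -4/55.
Intersection: (32, -24, -4) + (-4/55)·(275, -220, -110) = (12, -8, 4).

(12, -8, 4)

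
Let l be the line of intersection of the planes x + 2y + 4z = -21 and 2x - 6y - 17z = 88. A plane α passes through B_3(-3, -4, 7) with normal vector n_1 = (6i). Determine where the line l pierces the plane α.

Direction of l: (1, 2, 4) × (2, -6, -17) = (-10, 25, -10).
A point on l: solving the two plane equations with x = 3 gives (3, -8, -2).
α: n_1·r = n_1·B_3 gives 6x = -18.
Substitute r = (3, -8, -2) + t(-10, 25, -10) into the plane: 18 + (-60)t = -18, so t = 3/5.
Intersection: (3, -8, -2) + (3/5)·(-10, 25, -10) = (-3, 7, -8).

(-3, 7, -8)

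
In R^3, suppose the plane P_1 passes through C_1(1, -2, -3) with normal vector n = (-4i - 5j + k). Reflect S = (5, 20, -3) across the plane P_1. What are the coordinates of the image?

(-19, -10, 3)

P_1: n·r = n·C_1 gives -4x - 5y + z = 3.
λ = (n·S − d)/|n|² = (-123 − 3)/42 = -3.
Reflection = S − 2λn = (5, 20, -3) − (-6)·(-4, -5, 1) = (-19, -10, 3).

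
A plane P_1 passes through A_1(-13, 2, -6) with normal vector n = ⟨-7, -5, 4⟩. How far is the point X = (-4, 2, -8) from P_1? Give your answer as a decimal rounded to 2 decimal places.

7.48

P_1: n·r = n·A_1 gives -7x - 5y + 4z = 57.
n·X − d = (-7)·(-4) + (-5)·(2) + (4)·(-8) − 57 = -71; |n| = √90.
Distance = |-71| / √90 = 71/√90 ≈ 7.48.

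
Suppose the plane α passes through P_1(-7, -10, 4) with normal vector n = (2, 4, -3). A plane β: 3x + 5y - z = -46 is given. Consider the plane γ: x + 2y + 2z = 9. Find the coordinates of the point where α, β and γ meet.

α: n·r = n·P_1 gives 2x + 4y - 3z = -66.
Solving the 3×3 linear system 2x + 4y - 3z = -66, 3x + 5y - z = -46, x + 2y + 2z = 9 (e.g. by elimination or Cramer's rule, determinant = -7) gives (7, -11, 12).

(7, -11, 12)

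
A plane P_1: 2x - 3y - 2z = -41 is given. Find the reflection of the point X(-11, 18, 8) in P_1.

λ = (n·X − d)/|n|² = (-92 − (-41))/17 = -3.
Reflection = X − 2λn = (-11, 18, 8) − (-6)·(2, -3, -2) = (1, 0, -4).

(1, 0, -4)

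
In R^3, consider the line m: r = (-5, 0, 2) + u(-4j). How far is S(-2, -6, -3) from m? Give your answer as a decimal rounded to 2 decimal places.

5.83

Taking (-5, 0, 2) on m with direction v = (0, -4, 0): w = S − (-5, 0, 2) = (3, -6, -5), and w × v = (-20, 0, -12).
Distance = |w × v| / |v| = √544 / √16 ≈ 5.83.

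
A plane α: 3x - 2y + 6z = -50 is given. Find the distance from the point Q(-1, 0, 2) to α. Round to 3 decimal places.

8.429

n·Q − d = (3)·(-1) + (-2)·(0) + (6)·(2) − (-50) = 59; |n| = √49.
Distance = |59| / √49 = 59/√49 ≈ 8.429.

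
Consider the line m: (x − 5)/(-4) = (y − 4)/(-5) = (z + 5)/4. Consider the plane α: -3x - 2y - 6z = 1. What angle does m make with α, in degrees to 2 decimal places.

m has direction (-4, -5, 4) through (5, 4, -5).
sin θ = |n·v| / (|n||v|) = |-2| / (√49 · √57) = 0.03784.
θ ≈ 2.17°.

2.17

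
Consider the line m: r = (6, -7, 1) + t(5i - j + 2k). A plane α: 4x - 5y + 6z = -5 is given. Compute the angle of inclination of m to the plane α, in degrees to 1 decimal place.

sin θ = |n·v| / (|n||v|) = |37| / (√77 · √30) = 0.76983.
θ ≈ 50.3°.

50.3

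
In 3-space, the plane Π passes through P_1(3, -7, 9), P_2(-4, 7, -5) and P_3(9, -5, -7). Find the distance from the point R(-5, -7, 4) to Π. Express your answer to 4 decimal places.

7.0000

P_1P_2 = (-7, 14, -14), P_1P_3 = (6, 2, -16); a normal to Π is P_1P_2 × P_1P_3 = (-196, -196, -98).
Using P_1: Π has equation -196x - 196y - 98z = -98.
n·R − d = (-196)·(-5) + (-196)·(-7) + (-98)·(4) − (-98) = 2058; |n| = √86436.
Distance = |2058| / √86436 = 2058/√86436 ≈ 7.0000.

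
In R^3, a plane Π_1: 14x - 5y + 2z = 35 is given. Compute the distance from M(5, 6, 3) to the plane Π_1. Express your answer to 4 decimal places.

n·M − d = (14)·(5) + (-5)·(6) + (2)·(3) − 35 = 11; |n| = √225.
Distance = |11| / √225 = 11/√225 ≈ 0.7333.

0.7333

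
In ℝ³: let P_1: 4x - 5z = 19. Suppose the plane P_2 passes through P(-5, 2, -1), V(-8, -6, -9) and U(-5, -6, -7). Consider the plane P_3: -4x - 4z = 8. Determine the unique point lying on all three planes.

PV = (-3, -8, -8), PU = (0, -8, -6); a normal to P_2 is PV × PU = (-16, -18, 24).
Using P: P_2 has equation -16x - 18y + 24z = 20.
Solving the 3×3 linear system 4x - 5z = 19, -16x - 18y + 24z = 20, -4x - 4z = 8 (e.g. by elimination or Cramer's rule, determinant = 648) gives (1, -6, -3).

(1, -6, -3)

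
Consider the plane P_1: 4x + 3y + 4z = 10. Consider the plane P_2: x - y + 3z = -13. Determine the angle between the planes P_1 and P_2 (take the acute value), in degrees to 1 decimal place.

cos θ = |n₁·n₂| / (|n₁||n₂|) = |13| / (√41 · √11).
θ = arccos(0.61215) ≈ 52.3°.

52.3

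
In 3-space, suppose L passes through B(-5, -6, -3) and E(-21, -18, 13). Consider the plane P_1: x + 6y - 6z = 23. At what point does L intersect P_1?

A direction vector for L is E − B = (-16, -12, 16).
Substitute r = (-5, -6, -3) + t(-16, -12, 16) into the plane: -23 + (-184)t = 23, so t = -1/4.
Intersection: (-5, -6, -3) + (-1/4)·(-16, -12, 16) = (-1, -3, -7).

(-1, -3, -7)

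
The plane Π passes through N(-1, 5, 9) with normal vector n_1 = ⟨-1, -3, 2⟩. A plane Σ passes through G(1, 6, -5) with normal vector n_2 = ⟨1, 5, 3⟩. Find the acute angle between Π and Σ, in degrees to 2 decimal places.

63.14

Π: n_1·r = n_1·N gives -x - 3y + 2z = 4.
Σ: n_2·r = n_2·G gives x + 5y + 3z = 16.
cos θ = |n₁·n₂| / (|n₁||n₂|) = |-10| / (√14 · √35).
θ = arccos(0.45175) ≈ 63.14°.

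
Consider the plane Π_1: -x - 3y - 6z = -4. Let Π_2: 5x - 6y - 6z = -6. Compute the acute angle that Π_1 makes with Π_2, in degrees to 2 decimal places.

42.81

cos θ = |n₁·n₂| / (|n₁||n₂|) = |49| / (√46 · √97).
θ = arccos(0.73355) ≈ 42.81°.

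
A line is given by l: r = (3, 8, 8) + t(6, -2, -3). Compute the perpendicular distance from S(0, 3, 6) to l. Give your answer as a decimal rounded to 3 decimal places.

6.158

Taking (3, 8, 8) on l with direction v = (6, -2, -3): w = S − (3, 8, 8) = (-3, -5, -2), and w × v = (11, -21, 36).
Distance = |w × v| / |v| = √1858 / √49 ≈ 6.158.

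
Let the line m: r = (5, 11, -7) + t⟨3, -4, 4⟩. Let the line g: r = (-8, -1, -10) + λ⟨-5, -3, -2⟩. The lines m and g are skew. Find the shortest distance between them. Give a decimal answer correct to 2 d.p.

0.13

Common perpendicular direction n = (3, -4, 4) × (-5, -3, -2) = (20, -14, -29).
With w = (-8, -1, -10) − (5, 11, -7) = (-13, -12, -3), w · n = -5.
Distance = |w · n| / |n| = |-5| / √1437 ≈ 0.13.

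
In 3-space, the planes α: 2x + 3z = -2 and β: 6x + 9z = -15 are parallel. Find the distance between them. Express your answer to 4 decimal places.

Rescale β by 1/3: 2x + 3z = -5. Then distance = |-2 − (-5)| / √13 ≈ 0.8321.

0.8321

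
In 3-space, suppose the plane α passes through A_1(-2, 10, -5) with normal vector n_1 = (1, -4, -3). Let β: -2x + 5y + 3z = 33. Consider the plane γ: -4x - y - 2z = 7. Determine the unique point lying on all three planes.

α: n_1·r = n_1·A_1 gives x - 4y - 3z = -27.
Solving the 3×3 linear system x - 4y - 3z = -27, -2x + 5y + 3z = 33, -4x - y - 2z = 7 (e.g. by elimination or Cramer's rule, determinant = -9) gives (-5, 1, 6).

(-5, 1, 6)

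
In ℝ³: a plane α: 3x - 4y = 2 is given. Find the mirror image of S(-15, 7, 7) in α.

λ = (n·S − d)/|n|² = (-73 − 2)/25 = -3.
Reflection = S − 2λn = (-15, 7, 7) − (-6)·(3, -4, 0) = (3, -17, 7).

(3, -17, 7)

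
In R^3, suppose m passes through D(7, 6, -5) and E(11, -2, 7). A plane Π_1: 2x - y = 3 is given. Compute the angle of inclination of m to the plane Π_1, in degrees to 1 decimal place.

28.6

A direction vector for m is E − D = (4, -8, 12).
sin θ = |n·v| / (|n||v|) = |16| / (√5 · √224) = 0.47809.
θ ≈ 28.6°.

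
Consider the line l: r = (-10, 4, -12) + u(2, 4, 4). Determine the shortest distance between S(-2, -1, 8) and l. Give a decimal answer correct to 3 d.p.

Taking (-10, 4, -12) on l with direction v = (2, 4, 4): w = S − (-10, 4, -12) = (8, -5, 20), and w × v = (-100, 8, 42).
Distance = |w × v| / |v| = √11828 / √36 ≈ 18.126.

18.126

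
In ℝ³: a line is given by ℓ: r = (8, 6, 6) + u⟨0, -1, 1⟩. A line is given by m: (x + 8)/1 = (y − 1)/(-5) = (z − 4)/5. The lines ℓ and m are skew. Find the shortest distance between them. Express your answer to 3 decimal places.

4.950

m has direction (1, -5, 5) through (-8, 1, 4).
Common perpendicular direction n = (0, -1, 1) × (1, -5, 5) = (0, 1, 1).
With w = (-8, 1, 4) − (8, 6, 6) = (-16, -5, -2), w · n = -7.
Distance = |w · n| / |n| = |-7| / √2 ≈ 4.950.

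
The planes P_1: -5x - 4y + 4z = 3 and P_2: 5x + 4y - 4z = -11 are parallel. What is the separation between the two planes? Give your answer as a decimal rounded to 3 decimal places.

1.060

Rescale P_2 by 1/(-1): -5x - 4y + 4z = 11. Then distance = |3 − 11| / √57 ≈ 1.060.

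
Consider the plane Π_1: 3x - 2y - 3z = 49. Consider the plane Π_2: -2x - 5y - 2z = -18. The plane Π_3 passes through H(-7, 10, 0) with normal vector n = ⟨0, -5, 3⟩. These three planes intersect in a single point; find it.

Π_3: n·r = n·H gives -5y + 3z = -50.
Solving the 3×3 linear system 3x - 2y - 3z = 49, -2x - 5y - 2z = -18, -5y + 3z = -50 (e.g. by elimination or Cramer's rule, determinant = -117) gives (9, 4, -10).

(9, 4, -10)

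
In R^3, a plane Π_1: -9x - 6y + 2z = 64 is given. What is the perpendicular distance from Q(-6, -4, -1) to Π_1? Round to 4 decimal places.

1.0909

n·Q − d = (-9)·(-6) + (-6)·(-4) + (2)·(-1) − 64 = 12; |n| = √121.
Distance = |12| / √121 = 12/√121 ≈ 1.0909.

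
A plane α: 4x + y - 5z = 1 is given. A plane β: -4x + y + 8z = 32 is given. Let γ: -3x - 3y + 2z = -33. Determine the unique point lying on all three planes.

Solving the 3×3 linear system 4x + y - 5z = 1, -4x + y + 8z = 32, -3x - 3y + 2z = -33 (e.g. by elimination or Cramer's rule, determinant = 13) gives (1, 12, 3).

(1, 12, 3)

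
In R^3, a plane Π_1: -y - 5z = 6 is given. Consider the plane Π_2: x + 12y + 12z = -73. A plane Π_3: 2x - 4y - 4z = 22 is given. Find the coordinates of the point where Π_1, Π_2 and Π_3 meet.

Solving the 3×3 linear system -y - 5z = 6, x + 12y + 12z = -73, 2x - 4y - 4z = 22 (e.g. by elimination or Cramer's rule, determinant = 112) gives (-1, -6, 0).

(-1, -6, 0)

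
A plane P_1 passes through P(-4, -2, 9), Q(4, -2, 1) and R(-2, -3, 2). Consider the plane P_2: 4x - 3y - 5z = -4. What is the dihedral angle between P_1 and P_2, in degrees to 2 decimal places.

67.60

PQ = (8, 0, -8), PR = (2, -1, -7); a normal to P_1 is PQ × PR = (-8, 40, -8).
Using P: P_1 has equation -8x + 40y - 8z = -120.
cos θ = |n₁·n₂| / (|n₁||n₂|) = |-112| / (√1728 · √50).
θ = arccos(0.38103) ≈ 67.60°.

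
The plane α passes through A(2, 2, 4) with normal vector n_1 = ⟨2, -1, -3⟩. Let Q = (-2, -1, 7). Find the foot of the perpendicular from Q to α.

α: n_1·r = n_1·A gives 2x - y - 3z = -10.
Foot = Q − λn with λ = (n·Q − d)/|n|² = (-24 − (-10))/14 = -1.
Foot = (-2, -1, 7) − (-1)·(2, -1, -3) = (0, -2, 4).

(0, -2, 4)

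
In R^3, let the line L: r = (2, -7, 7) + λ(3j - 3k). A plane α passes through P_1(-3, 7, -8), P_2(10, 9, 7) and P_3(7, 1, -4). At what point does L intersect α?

P_1P_2 = (13, 2, 15), P_1P_3 = (10, -6, 4); a normal to α is P_1P_2 × P_1P_3 = (98, 98, -98).
Using P_1: α has equation 98x + 98y - 98z = 1176.
Substitute r = (2, -7, 7) + t(0, 3, -3) into the plane: -1176 + 588t = 1176, so t = 4.
Intersection: (2, -7, 7) + 4·(0, 3, -3) = (2, 5, -5).

(2, 5, -5)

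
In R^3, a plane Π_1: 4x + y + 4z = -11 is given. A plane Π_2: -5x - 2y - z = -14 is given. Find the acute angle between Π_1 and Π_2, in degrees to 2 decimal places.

cos θ = |n₁·n₂| / (|n₁||n₂|) = |-26| / (√33 · √30).
θ = arccos(0.82633) ≈ 34.28°.

34.28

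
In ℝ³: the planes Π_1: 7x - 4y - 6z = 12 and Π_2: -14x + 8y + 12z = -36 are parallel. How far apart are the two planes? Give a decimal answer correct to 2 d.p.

0.60

Rescale Π_2 by 1/(-2): 7x - 4y - 6z = 18. Then distance = |12 − 18| / √101 ≈ 0.60.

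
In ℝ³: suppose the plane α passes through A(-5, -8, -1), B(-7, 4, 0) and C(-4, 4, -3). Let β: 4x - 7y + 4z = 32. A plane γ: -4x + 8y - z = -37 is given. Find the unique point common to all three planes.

(-7, -8, 1)

AB = (-2, 12, 1), AC = (1, 12, -2); a normal to α is AB × AC = (-36, -3, -36).
Using A: α has equation -36x - 3y - 36z = 240.
Solving the 3×3 linear system -36x - 3y - 36z = 240, 4x - 7y + 4z = 32, -4x + 8y - z = -37 (e.g. by elimination or Cramer's rule, determinant = 792) gives (-7, -8, 1).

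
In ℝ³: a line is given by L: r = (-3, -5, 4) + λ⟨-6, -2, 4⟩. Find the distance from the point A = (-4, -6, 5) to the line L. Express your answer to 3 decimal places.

0.655

Taking (-3, -5, 4) on L with direction v = (-6, -2, 4): w = A − (-3, -5, 4) = (-1, -1, 1), and w × v = (-2, -2, -4).
Distance = |w × v| / |v| = √24 / √56 ≈ 0.655.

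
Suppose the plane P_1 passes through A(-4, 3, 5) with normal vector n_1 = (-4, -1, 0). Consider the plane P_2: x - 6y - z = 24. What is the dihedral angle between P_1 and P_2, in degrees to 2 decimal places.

85.49

P_1: n_1·r = n_1·A gives -4x - y = 13.
cos θ = |n₁·n₂| / (|n₁||n₂|) = |2| / (√17 · √38).
θ = arccos(0.07869) ≈ 85.49°.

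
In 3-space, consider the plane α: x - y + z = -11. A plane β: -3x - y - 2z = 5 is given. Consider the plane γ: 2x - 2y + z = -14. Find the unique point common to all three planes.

(2, 5, -8)

Solving the 3×3 linear system x - y + z = -11, -3x - y - 2z = 5, 2x - 2y + z = -14 (e.g. by elimination or Cramer's rule, determinant = 4) gives (2, 5, -8).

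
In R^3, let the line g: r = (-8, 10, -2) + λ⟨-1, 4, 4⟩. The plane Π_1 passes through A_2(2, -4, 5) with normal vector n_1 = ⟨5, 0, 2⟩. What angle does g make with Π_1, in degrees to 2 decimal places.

Π_1: n_1·r = n_1·A_2 gives 5x + 2z = 20.
sin θ = |n·v| / (|n||v|) = |3| / (√29 · √33) = 0.09698.
θ ≈ 5.57°.

5.57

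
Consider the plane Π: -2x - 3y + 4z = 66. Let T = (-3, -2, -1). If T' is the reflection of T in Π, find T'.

λ = (n·T − d)/|n|² = (8 − 66)/29 = -2.
Reflection = T − 2λn = (-3, -2, -1) − (-4)·(-2, -3, 4) = (-11, -14, 15).

(-11, -14, 15)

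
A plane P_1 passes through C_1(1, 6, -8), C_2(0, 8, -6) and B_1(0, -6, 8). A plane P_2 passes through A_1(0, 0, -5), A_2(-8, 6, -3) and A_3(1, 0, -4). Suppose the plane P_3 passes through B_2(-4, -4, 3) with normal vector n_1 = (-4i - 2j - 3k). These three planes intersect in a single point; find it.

C_1C_2 = (-1, 2, 2), C_1B_1 = (-1, -12, 16); a normal to P_1 is C_1C_2 × C_1B_1 = (56, 14, 14).
Using C_1: P_1 has equation 56x + 14y + 14z = 28.
A_1A_2 = (-8, 6, 2), A_1A_3 = (1, 0, 1); a normal to P_2 is A_1A_2 × A_1A_3 = (6, 10, -6).
Using A_1: P_2 has equation 6x + 10y - 6z = 30.
P_3: n_1·r = n_1·B_2 gives -4x - 2y - 3z = 15.
Solving the 3×3 linear system 56x + 14y + 14z = 28, 6x + 10y - 6z = 30, -4x - 2y - 3z = 15 (e.g. by elimination or Cramer's rule, determinant = -1372) gives (3, -3, -7).

(3, -3, -7)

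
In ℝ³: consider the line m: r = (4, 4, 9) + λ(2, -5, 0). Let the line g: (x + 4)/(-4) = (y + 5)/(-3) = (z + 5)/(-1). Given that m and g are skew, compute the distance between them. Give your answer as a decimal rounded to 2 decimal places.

g has direction (-4, -3, -1) through (-4, -5, -5).
Common perpendicular direction n = (2, -5, 0) × (-4, -3, -1) = (5, 2, -26).
With w = (-4, -5, -5) − (4, 4, 9) = (-8, -9, -14), w · n = 306.
Distance = |w · n| / |n| = |306| / √705 ≈ 11.52.

11.52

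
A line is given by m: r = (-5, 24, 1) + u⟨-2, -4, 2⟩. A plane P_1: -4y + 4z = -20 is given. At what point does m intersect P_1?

Substitute r = (-5, 24, 1) + t(-2, -4, 2) into the plane: -92 + 24t = -20, so t = 3.
Intersection: (-5, 24, 1) + 3·(-2, -4, 2) = (-11, 12, 7).

(-11, 12, 7)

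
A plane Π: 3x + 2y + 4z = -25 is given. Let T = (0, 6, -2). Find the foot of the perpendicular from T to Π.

(-3, 4, -6)

Foot = T − λn with λ = (n·T − d)/|n|² = (4 − (-25))/29 = 1.
Foot = (0, 6, -2) − 1·(3, 2, 4) = (-3, 4, -6).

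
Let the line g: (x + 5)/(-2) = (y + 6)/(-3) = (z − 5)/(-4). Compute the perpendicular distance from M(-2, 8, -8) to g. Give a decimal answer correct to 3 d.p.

g has direction (-2, -3, -4) through (-5, -6, 5).
Taking (-5, -6, 5) on g with direction v = (-2, -3, -4): w = M − (-5, -6, 5) = (3, 14, -13), and w × v = (-95, 38, 19).
Distance = |w × v| / |v| = √10830 / √29 ≈ 19.325.

19.325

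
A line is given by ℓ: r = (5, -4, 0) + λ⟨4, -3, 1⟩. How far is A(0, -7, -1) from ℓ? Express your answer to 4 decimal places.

Taking (5, -4, 0) on ℓ with direction v = (4, -3, 1): w = A − (5, -4, 0) = (-5, -3, -1), and w × v = (-6, 1, 27).
Distance = |w × v| / |v| = √766 / √26 ≈ 5.4278.

5.4278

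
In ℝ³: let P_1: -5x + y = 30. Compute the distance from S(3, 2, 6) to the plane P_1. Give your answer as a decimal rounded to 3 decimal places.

8.433

n·S − d = (-5)·(3) + (1)·(2) + (0)·(6) − 30 = -43; |n| = √26.
Distance = |-43| / √26 = 43/√26 ≈ 8.433.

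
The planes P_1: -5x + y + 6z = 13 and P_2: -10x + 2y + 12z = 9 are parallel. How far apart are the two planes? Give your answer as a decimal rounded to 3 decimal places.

Rescale P_2 by 1/2: -5x + y + 6z = 9/2. Then distance = |13 − (9/2)| / √62 ≈ 1.080.

1.080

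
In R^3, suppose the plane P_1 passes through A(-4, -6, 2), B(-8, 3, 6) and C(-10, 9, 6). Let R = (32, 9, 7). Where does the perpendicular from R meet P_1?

AB = (-4, 9, 4), AC = (-6, 15, 4); a normal to P_1 is AB × AC = (-24, -8, -6).
Using A: P_1 has equation -24x - 8y - 6z = 132.
Foot = R − λn with λ = (n·R − d)/|n|² = (-882 − 132)/676 = -3/2.
Foot = (32, 9, 7) − (-3/2)·(-24, -8, -6) = (-4, -3, -2).

(-4, -3, -2)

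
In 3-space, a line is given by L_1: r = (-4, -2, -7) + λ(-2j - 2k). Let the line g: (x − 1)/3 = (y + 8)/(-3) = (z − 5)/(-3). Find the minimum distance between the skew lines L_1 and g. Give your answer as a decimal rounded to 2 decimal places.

g has direction (3, -3, -3) through (1, -8, 5).
Common perpendicular direction n = (0, -2, -2) × (3, -3, -3) = (0, -6, 6).
With w = (1, -8, 5) − (-4, -2, -7) = (5, -6, 12), w · n = 108.
Distance = |w · n| / |n| = |108| / √72 ≈ 12.73.

12.73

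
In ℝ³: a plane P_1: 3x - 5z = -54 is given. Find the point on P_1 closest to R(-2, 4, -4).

(-8, 4, 6)

Foot = R − λn with λ = (n·R − d)/|n|² = (14 − (-54))/34 = 2.
Foot = (-2, 4, -4) − 2·(3, 0, -5) = (-8, 4, 6).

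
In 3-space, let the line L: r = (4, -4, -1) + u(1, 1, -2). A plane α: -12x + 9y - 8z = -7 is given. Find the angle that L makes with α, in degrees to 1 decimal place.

18.2

sin θ = |n·v| / (|n||v|) = |13| / (√289 · √6) = 0.31219.
θ ≈ 18.2°.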